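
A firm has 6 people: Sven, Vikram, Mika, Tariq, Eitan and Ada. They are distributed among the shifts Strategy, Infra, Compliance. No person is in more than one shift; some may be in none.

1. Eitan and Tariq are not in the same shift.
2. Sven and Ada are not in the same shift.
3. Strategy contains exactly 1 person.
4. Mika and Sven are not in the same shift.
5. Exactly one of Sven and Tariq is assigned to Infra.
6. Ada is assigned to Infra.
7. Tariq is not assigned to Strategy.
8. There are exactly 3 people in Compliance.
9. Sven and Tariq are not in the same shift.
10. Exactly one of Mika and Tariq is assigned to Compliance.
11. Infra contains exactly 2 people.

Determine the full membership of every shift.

From (6): Ada ∈ Infra.
From (7): Tariq ∉ Strategy.
(2): Sven ∉ Infra.
(5) (exactly one): Tariq ∈ Infra.
(10) (exactly one): Mika ∈ Compliance.
(11): Infra already has 2, so the rest are out.
(4): Sven ∉ Compliance.
(8): only 3 candidates remain for Compliance, so all are in.
(3): only 1 candidates remain for Strategy, so all are in.

Strategy = {Sven}; Infra = {Ada, Tariq}; Compliance = {Eitan, Mika, Vikram}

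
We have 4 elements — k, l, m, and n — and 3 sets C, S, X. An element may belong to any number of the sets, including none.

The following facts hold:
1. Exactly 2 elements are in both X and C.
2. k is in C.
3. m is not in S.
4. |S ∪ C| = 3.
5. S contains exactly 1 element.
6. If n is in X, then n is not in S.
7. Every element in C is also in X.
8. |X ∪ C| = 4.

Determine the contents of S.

From (2): k ∈ C.
From (3): m ∉ S.
(7) with k ∈ C: k ∈ X.
Suppose k ∈ S: no assignment then satisfies all the clues, so k ∉ S.

S = {l}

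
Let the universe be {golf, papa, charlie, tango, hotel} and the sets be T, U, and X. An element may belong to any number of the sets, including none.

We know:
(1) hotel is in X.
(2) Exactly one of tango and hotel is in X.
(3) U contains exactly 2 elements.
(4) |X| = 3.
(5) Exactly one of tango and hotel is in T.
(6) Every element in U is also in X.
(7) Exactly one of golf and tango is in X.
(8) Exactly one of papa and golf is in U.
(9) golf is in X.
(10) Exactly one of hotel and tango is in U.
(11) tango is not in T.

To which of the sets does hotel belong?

hotel: T, U, X

From (1): hotel ∈ X.
From (9): golf ∈ X.
From (11): tango ∉ T.
(2) (exactly one): tango ∉ X.
(5) (exactly one): hotel ∈ T.
(6) contrapositive: tango ∉ U.
(10) (exactly one): hotel ∈ U.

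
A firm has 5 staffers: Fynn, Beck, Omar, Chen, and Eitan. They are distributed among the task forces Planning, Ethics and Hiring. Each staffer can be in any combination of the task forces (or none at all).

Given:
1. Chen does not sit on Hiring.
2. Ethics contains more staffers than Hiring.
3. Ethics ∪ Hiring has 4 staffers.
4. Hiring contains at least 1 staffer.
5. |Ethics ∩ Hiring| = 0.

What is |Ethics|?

3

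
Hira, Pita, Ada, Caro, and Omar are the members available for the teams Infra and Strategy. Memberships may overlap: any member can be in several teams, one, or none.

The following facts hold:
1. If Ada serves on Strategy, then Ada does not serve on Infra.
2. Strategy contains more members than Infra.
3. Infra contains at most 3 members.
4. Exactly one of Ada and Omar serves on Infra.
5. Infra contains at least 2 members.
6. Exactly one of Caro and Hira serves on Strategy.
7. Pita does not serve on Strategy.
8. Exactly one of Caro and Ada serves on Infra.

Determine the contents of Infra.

Infra = {Caro, Omar}

From (7): Pita ∉ Strategy.
Suppose Hira ∈ Infra: no assignment then satisfies all the clues, so Hira ∉ Infra.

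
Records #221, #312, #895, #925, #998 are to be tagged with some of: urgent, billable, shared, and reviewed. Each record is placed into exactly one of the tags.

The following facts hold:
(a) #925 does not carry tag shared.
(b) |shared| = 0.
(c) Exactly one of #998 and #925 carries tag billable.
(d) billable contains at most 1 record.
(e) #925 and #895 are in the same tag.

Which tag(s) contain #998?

#998: billable

From (a): #925 ∉ shared.
(b): shared already has 0, so the rest are out.
Suppose #998 ∈ urgent: no assignment then satisfies all the clues, so #998 ∉ urgent.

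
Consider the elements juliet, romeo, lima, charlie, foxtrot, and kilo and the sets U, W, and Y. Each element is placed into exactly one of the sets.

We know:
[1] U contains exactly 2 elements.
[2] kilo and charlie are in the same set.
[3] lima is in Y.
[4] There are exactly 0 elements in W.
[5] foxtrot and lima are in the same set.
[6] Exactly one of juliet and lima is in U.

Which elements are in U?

U = {juliet, romeo}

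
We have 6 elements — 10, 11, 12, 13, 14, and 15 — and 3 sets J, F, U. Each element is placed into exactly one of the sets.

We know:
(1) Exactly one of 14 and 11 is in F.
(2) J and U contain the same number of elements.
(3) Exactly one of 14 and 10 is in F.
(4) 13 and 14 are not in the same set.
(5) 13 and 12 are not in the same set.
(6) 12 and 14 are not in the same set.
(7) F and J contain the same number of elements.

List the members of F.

F = {14, 15}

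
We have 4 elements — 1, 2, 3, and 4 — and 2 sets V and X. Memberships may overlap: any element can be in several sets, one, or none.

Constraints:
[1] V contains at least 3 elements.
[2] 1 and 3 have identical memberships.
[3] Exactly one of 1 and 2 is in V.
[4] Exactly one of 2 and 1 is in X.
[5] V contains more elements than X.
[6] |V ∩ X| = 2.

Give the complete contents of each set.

V = {1, 3, 4}; X = {1, 3}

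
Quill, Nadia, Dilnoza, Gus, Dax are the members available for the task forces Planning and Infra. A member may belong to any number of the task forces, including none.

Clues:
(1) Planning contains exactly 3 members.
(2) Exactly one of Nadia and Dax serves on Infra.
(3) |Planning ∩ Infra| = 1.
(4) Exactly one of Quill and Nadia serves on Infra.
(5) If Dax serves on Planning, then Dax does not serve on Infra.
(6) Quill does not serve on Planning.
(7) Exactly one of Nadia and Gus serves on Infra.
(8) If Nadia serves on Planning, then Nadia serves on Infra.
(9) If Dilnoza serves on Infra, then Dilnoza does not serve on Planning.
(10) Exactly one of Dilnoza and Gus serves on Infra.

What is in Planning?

Planning = {Dax, Gus, Nadia}

From (6): Quill ∉ Planning.
Suppose Nadia ∉ Planning: no assignment then satisfies all the clues, so Nadia ∈ Planning.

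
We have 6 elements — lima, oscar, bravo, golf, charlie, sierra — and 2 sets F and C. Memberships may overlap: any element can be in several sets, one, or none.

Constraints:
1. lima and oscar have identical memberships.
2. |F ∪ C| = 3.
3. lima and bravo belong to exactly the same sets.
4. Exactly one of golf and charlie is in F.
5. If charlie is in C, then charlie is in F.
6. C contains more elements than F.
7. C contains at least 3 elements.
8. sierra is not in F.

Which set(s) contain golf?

From (8): sierra ∉ F.
Suppose golf ∈ F: no assignment then satisfies all the clues, so golf ∉ F.

golf: C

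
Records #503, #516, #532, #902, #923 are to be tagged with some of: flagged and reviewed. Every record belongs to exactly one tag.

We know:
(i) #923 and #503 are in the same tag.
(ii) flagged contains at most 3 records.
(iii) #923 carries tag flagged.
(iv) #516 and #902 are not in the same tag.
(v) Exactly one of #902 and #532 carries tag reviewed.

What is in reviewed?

reviewed = {#516, #532}

From (iii): #923 ∈ flagged.
(i): #503 matches #923: #503 ∈ flagged.
Suppose #516 ∉ reviewed: no assignment then satisfies all the clues, so #516 ∈ reviewed.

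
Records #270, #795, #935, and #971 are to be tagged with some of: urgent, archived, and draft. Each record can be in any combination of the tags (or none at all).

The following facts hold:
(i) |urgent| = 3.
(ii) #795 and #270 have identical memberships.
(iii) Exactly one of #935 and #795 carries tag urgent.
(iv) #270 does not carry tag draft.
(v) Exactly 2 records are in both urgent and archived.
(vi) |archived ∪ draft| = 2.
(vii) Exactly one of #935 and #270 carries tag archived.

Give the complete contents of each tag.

urgent = {#270, #795, #971}; archived = {#270, #795}; draft = {}

From (iv): #270 ∉ draft.
(ii): #795 matches #270: #795 ∉ draft.
Suppose #270 ∉ urgent: no assignment then satisfies all the clues, so #270 ∈ urgent.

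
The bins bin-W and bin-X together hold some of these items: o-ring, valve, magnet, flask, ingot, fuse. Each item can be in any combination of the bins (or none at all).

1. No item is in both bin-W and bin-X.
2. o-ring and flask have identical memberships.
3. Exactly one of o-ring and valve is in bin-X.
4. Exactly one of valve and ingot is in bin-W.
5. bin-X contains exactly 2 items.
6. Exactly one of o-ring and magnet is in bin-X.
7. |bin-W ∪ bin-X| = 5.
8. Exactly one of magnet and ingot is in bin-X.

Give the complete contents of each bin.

bin-W = {flask, ingot, o-ring}; bin-X = {magnet, valve}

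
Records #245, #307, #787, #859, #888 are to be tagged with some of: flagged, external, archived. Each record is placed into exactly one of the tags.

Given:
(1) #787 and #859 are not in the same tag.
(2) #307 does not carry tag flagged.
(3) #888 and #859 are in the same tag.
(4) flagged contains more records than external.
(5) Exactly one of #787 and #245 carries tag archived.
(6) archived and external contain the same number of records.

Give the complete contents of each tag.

flagged = {#245, #859, #888}; external = {#307}; archived = {#787}

From (2): #307 ∉ flagged.
Suppose #245 ∉ flagged: no assignment then satisfies all the clues, so #245 ∈ flagged.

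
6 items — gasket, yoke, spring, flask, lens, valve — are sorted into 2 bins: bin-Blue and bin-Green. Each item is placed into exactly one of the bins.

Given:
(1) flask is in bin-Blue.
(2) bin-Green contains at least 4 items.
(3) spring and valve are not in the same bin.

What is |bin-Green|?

4

From (1): flask ∈ bin-Blue.
Suppose gasket ∈ bin-Blue: no assignment then satisfies all the clues, so gasket ∉ bin-Blue.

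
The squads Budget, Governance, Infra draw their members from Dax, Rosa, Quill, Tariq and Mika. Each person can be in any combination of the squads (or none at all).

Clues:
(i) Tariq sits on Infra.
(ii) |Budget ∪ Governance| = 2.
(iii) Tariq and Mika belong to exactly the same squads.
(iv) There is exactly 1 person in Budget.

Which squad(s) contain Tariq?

Tariq: Infra

From (i): Tariq ∈ Infra.
(iii): Mika matches Tariq: Mika ∈ Infra.
Suppose Tariq ∈ Budget: no assignment then satisfies all the clues, so Tariq ∉ Budget.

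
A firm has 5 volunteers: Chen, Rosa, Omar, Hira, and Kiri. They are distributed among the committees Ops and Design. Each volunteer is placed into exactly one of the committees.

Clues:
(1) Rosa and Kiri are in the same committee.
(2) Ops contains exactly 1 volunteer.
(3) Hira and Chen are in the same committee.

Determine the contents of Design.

Design = {Chen, Hira, Kiri, Rosa}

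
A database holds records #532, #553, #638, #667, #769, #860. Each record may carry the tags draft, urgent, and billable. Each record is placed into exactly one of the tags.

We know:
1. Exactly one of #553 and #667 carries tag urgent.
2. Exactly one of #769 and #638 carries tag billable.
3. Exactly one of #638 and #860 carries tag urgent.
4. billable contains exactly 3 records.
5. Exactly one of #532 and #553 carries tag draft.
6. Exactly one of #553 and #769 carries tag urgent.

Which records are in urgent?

urgent = {#553, #638}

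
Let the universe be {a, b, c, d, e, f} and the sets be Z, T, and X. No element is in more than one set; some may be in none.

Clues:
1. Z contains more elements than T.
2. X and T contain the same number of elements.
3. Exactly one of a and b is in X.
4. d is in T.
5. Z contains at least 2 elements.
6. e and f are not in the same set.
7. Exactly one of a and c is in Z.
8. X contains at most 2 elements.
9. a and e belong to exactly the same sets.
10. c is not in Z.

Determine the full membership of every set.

Z = {a, e}; T = {d}; X = {b}

From (4): d ∈ T.
From (10): c ∉ Z.
(7) (exactly one): a ∈ Z.
(9): e matches a: e ∈ Z.
(3) (exactly one): b ∈ X.
(6): f ∉ Z.
Suppose c ∈ T: no assignment then satisfies all the clues, so c ∉ T.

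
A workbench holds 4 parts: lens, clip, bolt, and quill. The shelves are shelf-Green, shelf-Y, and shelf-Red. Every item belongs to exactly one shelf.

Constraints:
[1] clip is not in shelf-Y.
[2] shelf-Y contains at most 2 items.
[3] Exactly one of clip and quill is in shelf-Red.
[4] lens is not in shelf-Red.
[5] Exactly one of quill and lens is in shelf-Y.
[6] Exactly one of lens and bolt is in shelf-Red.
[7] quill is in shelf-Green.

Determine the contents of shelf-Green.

shelf-Green = {quill}

From (1): clip ∉ shelf-Y.
From (4): lens ∉ shelf-Red.
From (7): quill ∈ shelf-Green.
(3) (exactly one): clip ∈ shelf-Red.
(5) (exactly one): lens ∈ shelf-Y.
(6) (exactly one): bolt ∈ shelf-Red.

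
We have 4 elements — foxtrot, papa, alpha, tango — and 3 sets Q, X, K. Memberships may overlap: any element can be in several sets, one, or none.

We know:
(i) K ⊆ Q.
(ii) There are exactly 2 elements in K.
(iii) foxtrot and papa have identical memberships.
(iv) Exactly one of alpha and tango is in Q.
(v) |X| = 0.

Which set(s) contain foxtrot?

foxtrot: K, Q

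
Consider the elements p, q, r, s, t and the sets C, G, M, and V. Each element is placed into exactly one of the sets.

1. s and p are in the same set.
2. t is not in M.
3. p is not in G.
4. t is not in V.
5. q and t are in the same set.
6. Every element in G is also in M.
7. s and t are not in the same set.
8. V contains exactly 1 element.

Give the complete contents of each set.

C = {q, t}; G = {}; M = {p, s}; V = {r}

From (2): t ∉ M.
From (3): p ∉ G.
From (4): t ∉ V.
(1): s matches p: s ∉ G.
(5): q matches t: q ∉ M.
(5): q matches t: q ∉ V.
(6) contrapositive: q ∉ G.
(6) contrapositive: t ∉ G.
Only one set left: q ∈ C.
Only one set left: t ∈ C.
(7): s ∉ C.
Suppose p ∉ M: no assignment then satisfies all the clues, so p ∈ M.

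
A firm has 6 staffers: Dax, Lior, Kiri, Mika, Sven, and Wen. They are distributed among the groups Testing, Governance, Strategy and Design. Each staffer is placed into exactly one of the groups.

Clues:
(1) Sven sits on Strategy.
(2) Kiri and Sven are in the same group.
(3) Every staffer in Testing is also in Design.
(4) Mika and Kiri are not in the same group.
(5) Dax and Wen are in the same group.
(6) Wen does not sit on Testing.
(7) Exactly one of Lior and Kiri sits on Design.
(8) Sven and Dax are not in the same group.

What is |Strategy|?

2

From (1): Sven ∈ Strategy.
From (6): Wen ∉ Testing.
(2): Kiri matches Sven: Kiri ∉ Testing.
(2): Kiri matches Sven: Kiri ∉ Governance.
(2): Kiri matches Sven: Kiri ∈ Strategy.
(4): Mika ∉ Strategy.
(5): Dax matches Wen: Dax ∉ Testing.
(7) (exactly one): Lior ∈ Design.
(8): Dax ∉ Strategy.
(5): Wen matches Dax: Wen ∉ Strategy.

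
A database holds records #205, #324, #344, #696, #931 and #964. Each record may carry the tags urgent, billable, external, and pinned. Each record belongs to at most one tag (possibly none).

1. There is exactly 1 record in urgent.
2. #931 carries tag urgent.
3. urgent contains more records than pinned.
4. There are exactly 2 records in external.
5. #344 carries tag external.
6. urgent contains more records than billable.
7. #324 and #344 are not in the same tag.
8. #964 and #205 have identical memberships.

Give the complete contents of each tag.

urgent = {#931}; billable = {}; external = {#344, #696}; pinned = {}

From (2): #931 ∈ urgent.
From (5): #344 ∈ external.
(1): urgent already has 1, so the rest are out.
(7): #324 ∉ external.
Suppose #205 ∈ billable: no assignment then satisfies all the clues, so #205 ∉ billable.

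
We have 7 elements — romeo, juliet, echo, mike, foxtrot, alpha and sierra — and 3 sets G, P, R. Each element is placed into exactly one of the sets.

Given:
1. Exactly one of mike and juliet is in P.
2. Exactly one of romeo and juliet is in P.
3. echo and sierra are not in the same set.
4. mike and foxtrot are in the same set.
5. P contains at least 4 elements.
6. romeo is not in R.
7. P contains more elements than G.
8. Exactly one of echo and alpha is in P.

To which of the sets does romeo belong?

romeo: P

From (6): romeo ∉ R.
Suppose romeo ∈ G: no assignment then satisfies all the clues, so romeo ∉ G.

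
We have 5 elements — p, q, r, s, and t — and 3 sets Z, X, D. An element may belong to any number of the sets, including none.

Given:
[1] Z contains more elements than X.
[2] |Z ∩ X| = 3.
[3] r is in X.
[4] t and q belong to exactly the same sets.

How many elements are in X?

3

From (3): r ∈ X.
Suppose q ∉ Z: no assignment then satisfies all the clues, so q ∈ Z.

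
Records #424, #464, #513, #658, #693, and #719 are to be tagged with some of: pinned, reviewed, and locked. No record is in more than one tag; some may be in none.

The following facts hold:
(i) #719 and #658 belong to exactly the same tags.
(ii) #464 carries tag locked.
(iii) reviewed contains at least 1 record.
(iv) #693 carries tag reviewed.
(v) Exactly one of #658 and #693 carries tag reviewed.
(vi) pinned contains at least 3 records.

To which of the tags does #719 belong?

#719: pinned

From (ii): #464 ∈ locked.
From (iv): #693 ∈ reviewed.
(v) (exactly one): #658 ∉ reviewed.
(i): #719 matches #658: #719 ∉ reviewed.
Suppose #719 ∉ pinned: no assignment then satisfies all the clues, so #719 ∈ pinned.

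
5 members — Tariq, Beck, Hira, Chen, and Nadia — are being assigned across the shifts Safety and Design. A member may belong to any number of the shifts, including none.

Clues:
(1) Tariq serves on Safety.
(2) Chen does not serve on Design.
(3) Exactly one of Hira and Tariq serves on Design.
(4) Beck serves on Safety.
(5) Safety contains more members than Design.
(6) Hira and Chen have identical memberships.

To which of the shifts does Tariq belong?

Tariq: Design, Safety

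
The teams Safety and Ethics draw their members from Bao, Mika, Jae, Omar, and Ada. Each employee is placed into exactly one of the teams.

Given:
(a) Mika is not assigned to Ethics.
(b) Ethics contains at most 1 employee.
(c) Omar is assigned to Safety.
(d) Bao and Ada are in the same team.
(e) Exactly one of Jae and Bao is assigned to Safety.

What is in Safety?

Safety = {Ada, Bao, Mika, Omar}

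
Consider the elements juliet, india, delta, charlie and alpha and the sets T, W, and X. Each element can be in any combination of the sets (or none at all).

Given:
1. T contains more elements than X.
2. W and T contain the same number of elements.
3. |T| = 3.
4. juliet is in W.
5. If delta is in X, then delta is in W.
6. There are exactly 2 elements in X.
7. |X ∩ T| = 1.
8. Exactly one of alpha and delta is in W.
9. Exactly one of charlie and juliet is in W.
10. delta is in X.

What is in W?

W = {delta, india, juliet}

From (4): juliet ∈ W.
From (10): delta ∈ X.
(5): delta ∈ W.
(8) (exactly one): alpha ∉ W.
(9) (exactly one): charlie ∉ W.
Suppose india ∉ W: no assignment then satisfies all the clues, so india ∈ W.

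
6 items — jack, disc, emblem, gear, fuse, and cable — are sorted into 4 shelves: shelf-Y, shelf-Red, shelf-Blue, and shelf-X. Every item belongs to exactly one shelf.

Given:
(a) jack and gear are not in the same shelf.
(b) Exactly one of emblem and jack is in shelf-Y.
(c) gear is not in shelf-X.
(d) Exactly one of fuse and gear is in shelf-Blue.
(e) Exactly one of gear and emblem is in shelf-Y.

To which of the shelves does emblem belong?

emblem: shelf-Y

From (c): gear ∉ shelf-X.
Suppose emblem ∉ shelf-Y: no assignment then satisfies all the clues, so emblem ∈ shelf-Y.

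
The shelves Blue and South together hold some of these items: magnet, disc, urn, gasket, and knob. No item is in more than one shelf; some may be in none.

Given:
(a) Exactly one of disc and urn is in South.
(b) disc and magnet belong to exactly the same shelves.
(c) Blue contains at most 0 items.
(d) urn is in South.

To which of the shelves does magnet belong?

magnet: none

From (d): urn ∈ South.
(a) (exactly one): disc ∉ South.
(b): magnet matches disc: magnet ∉ South.
(c): Blue already has 0, so the rest are out.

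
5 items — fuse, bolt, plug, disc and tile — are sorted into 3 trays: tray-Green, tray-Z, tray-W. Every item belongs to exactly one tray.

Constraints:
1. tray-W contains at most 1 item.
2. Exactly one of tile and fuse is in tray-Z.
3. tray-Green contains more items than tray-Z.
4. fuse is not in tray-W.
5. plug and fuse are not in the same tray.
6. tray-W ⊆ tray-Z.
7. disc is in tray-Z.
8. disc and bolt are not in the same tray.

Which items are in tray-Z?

tray-Z = {disc, fuse}

From (4): fuse ∉ tray-W.
From (7): disc ∈ tray-Z.
(8): bolt ∉ tray-Z.
(6) contrapositive: bolt ∉ tray-W.
Only one tray left: bolt ∈ tray-Green.
Suppose fuse ∉ tray-Z: no assignment then satisfies all the clues, so fuse ∈ tray-Z.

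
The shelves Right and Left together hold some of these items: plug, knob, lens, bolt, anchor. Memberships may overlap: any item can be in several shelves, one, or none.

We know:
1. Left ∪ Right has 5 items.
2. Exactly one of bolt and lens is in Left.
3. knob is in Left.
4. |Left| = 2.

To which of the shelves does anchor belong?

anchor: Right

From (3): knob ∈ Left.
Suppose anchor ∉ Right: no assignment then satisfies all the clues, so anchor ∈ Right.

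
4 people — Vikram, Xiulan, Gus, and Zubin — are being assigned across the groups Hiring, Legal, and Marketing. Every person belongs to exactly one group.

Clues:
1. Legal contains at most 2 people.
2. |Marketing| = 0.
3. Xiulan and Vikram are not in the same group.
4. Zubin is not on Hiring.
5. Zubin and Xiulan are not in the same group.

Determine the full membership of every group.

Hiring = {Gus, Xiulan}; Legal = {Vikram, Zubin}; Marketing = {}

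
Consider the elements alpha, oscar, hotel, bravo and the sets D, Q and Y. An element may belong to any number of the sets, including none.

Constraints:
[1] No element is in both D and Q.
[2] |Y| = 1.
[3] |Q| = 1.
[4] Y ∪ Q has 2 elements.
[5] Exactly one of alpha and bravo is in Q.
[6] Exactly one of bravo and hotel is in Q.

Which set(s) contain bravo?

bravo: Q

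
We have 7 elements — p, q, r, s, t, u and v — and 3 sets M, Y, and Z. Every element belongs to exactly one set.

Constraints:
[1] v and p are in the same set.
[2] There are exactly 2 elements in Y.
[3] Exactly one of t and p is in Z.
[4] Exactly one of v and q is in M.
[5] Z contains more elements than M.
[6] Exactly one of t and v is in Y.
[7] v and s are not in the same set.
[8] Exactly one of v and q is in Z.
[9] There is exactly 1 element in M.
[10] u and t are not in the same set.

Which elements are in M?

M = {q}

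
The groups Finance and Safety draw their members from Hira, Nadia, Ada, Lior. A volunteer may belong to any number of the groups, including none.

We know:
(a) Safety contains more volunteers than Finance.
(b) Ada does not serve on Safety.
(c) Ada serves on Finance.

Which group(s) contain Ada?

From (b): Ada ∉ Safety.
From (c): Ada ∈ Finance.

Ada: Finance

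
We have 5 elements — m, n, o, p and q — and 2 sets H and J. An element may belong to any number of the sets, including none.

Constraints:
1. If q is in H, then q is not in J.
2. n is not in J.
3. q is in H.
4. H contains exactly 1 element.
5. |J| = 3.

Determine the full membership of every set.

H = {q}; J = {m, o, p}

From (2): n ∉ J.
From (3): q ∈ H.
(1): q ∉ J.
(4): H already has 1, so the rest are out.
(5): only 3 candidates remain for J, so all are in.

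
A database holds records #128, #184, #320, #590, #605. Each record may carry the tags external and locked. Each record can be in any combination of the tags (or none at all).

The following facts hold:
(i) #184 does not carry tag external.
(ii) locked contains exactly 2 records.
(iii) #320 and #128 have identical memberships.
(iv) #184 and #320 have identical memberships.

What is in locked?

locked = {#590, #605}

From (i): #184 ∉ external.
(iv): #320 matches #184: #320 ∉ external.
(iii): #128 matches #320: #128 ∉ external.
Suppose #128 ∈ locked: no assignment then satisfies all the clues, so #128 ∉ locked.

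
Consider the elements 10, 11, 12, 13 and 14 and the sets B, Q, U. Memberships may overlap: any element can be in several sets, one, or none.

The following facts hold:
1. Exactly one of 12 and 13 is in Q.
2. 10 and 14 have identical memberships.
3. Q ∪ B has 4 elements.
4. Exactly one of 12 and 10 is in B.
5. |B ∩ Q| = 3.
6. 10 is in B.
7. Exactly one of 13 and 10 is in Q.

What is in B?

B = {10, 11, 14}

From (6): 10 ∈ B.
(2): 14 matches 10: 14 ∈ B.
(4) (exactly one): 12 ∉ B.
Suppose 11 ∉ B: no assignment then satisfies all the clues, so 11 ∈ B.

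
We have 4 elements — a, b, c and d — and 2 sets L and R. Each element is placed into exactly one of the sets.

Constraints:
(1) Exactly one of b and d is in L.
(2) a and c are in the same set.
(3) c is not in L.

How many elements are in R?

From (3): c ∉ L.
(2): a matches c: a ∉ L.
Only one set left: a ∈ R.
Only one set left: c ∈ R.

3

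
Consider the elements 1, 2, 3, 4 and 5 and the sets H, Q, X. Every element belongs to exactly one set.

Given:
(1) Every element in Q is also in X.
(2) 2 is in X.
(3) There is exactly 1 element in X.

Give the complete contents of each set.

H = {1, 3, 4, 5}; Q = {}; X = {2}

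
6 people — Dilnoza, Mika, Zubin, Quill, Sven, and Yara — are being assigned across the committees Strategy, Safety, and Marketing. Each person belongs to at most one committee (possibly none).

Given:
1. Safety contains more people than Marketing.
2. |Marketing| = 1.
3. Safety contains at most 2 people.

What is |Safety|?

2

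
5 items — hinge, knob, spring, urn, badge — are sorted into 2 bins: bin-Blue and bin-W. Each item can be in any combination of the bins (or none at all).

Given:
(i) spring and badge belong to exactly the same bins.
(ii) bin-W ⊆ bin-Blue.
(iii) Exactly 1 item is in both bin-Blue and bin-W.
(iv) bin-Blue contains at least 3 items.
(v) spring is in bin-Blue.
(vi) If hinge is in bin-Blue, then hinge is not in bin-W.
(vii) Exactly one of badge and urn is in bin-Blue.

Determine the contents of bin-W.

bin-W = {knob}

From (v): spring ∈ bin-Blue.
(i): badge matches spring: badge ∈ bin-Blue.
(vii) (exactly one): urn ∉ bin-Blue.
(ii) contrapositive: urn ∉ bin-W.
Suppose hinge ∈ bin-W: no assignment then satisfies all the clues, so hinge ∉ bin-W.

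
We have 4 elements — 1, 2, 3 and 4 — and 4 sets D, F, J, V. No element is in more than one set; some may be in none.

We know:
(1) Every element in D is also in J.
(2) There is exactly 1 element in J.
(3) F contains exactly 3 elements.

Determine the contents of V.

V = {}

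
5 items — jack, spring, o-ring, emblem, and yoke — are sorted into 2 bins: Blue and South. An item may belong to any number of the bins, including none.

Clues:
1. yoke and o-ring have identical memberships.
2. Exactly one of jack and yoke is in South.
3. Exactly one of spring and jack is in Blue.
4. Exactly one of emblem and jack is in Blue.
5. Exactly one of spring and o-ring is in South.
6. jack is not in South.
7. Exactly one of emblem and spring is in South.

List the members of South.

South = {emblem, o-ring, yoke}

From (6): jack ∉ South.
(2) (exactly one): yoke ∈ South.
(1): o-ring matches yoke: o-ring ∈ South.
(5) (exactly one): spring ∉ South.
(7) (exactly one): emblem ∈ South.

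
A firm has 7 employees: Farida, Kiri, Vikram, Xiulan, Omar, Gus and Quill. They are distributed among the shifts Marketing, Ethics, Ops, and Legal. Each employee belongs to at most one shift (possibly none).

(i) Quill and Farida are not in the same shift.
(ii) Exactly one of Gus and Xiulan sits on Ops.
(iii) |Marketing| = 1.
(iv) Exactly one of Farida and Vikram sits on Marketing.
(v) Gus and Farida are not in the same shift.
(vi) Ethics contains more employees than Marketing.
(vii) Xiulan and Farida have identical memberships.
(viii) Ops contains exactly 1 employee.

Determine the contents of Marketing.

Marketing = {Vikram}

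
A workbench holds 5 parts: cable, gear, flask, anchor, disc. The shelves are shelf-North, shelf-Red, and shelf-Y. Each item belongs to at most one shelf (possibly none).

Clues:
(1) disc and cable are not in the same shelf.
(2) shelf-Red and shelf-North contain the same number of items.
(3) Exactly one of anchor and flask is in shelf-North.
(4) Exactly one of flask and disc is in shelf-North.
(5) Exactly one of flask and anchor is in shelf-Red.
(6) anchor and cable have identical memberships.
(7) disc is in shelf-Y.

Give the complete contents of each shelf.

shelf-North = {flask, gear}; shelf-Red = {anchor, cable}; shelf-Y = {disc}

From (7): disc ∈ shelf-Y.
(1): cable ∉ shelf-Y.
(4) (exactly one): flask ∈ shelf-North.
(5) (exactly one): anchor ∈ shelf-Red.
(6): cable matches anchor: cable ∉ shelf-North.
(6): cable matches anchor: cable ∈ shelf-Red.
Suppose gear ∉ shelf-North: no assignment then satisfies all the clues, so gear ∈ shelf-North.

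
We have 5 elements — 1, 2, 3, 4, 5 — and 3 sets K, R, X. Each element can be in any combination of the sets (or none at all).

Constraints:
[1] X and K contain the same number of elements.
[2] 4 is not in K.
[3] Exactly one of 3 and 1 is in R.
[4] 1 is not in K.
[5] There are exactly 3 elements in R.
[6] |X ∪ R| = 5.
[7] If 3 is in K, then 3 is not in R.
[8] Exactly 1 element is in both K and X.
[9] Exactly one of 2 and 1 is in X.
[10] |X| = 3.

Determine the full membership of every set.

K = {2, 3, 5}; R = {1, 2, 5}; X = {1, 3, 4}

From (2): 4 ∉ K.
From (4): 1 ∉ K.
Suppose 1 ∉ R: no assignment then satisfies all the clues, so 1 ∈ R.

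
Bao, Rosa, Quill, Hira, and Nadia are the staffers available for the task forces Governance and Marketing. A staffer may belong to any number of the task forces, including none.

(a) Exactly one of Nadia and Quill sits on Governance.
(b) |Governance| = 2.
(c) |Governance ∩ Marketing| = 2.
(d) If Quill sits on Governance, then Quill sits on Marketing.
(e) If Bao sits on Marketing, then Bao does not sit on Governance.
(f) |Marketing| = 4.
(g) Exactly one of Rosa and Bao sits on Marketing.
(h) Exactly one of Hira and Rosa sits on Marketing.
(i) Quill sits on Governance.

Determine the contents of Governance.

Governance = {Hira, Quill}

From (i): Quill ∈ Governance.
(a) (exactly one): Nadia ∉ Governance.
(d): Quill ∈ Marketing.
Suppose Bao ∈ Governance: no assignment then satisfies all the clues, so Bao ∉ Governance.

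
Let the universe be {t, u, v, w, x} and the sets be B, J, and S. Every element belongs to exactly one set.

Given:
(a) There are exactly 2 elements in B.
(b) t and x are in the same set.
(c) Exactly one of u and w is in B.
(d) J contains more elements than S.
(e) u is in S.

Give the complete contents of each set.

B = {v, w}; J = {t, x}; S = {u}

From (e): u ∈ S.
(c) (exactly one): w ∈ B.
Suppose t ∈ B: no assignment then satisfies all the clues, so t ∉ B.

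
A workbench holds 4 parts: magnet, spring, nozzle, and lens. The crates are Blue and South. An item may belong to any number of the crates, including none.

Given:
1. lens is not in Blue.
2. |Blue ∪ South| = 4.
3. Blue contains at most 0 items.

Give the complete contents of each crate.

From (1): lens ∉ Blue.
(3): Blue already has 0, so the rest are out.
Suppose magnet ∉ South: no assignment then satisfies all the clues, so magnet ∈ South.

Blue = {}; South = {lens, magnet, nozzle, spring}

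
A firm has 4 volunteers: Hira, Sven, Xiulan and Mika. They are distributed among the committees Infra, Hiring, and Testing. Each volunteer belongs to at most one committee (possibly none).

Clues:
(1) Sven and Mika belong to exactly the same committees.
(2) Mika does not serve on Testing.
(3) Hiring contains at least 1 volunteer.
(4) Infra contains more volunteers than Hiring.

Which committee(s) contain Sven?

Sven: Infra

From (2): Mika ∉ Testing.
(1): Sven matches Mika: Sven ∉ Testing.
Suppose Sven ∉ Infra: no assignment then satisfies all the clues, so Sven ∈ Infra.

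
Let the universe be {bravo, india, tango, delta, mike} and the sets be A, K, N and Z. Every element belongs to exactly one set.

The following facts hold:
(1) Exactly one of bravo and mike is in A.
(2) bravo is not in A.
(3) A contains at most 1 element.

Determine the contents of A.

From (2): bravo ∉ A.
(1) (exactly one): mike ∈ A.
(3): A already has 1, so the rest are out.

A = {mike}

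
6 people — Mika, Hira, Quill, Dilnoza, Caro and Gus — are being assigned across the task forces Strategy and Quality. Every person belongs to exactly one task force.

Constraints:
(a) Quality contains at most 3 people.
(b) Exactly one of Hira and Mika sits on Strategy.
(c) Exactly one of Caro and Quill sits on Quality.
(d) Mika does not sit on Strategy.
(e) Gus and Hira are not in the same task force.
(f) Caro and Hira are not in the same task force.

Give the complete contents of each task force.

From (d): Mika ∉ Strategy.
(b) (exactly one): Hira ∈ Strategy.
(e): Gus ∉ Strategy.
(f): Caro ∉ Strategy.
Only one task force left: Mika ∈ Quality.
Only one task force left: Caro ∈ Quality.
Only one task force left: Gus ∈ Quality.
(a): Quality already has 3, so the rest are out.
Only one task force left: Quill ∈ Strategy.
Only one task force left: Dilnoza ∈ Strategy.

Strategy = {Dilnoza, Hira, Quill}; Quality = {Caro, Gus, Mika}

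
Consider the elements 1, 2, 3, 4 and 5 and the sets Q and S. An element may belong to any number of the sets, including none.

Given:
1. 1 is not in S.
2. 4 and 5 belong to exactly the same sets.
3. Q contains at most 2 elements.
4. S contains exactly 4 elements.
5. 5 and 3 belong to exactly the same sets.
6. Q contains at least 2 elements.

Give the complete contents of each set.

Q = {1, 2}; S = {2, 3, 4, 5}

From (1): 1 ∉ S.
(4): only 4 candidates remain for S, so all are in.
Suppose 1 ∉ Q: no assignment then satisfies all the clues, so 1 ∈ Q.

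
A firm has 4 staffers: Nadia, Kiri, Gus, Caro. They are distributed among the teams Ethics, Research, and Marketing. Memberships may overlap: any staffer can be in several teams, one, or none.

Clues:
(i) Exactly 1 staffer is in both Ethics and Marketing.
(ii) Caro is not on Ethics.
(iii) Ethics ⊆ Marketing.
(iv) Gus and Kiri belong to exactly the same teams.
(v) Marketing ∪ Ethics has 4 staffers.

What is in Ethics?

Ethics = {Nadia}

From (ii): Caro ∉ Ethics.
Suppose Nadia ∉ Ethics: no assignment then satisfies all the clues, so Nadia ∈ Ethics.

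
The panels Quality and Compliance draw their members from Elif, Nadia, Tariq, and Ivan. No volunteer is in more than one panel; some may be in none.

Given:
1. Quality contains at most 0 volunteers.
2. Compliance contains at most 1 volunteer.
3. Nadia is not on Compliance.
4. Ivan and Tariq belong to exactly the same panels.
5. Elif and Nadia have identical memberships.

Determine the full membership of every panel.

Quality = {}; Compliance = {}

From (3): Nadia ∉ Compliance.
(1): Quality already has 0, so the rest are out.
(5): Elif matches Nadia: Elif ∉ Compliance.
Suppose Tariq ∈ Compliance: no assignment then satisfies all the clues, so Tariq ∉ Compliance.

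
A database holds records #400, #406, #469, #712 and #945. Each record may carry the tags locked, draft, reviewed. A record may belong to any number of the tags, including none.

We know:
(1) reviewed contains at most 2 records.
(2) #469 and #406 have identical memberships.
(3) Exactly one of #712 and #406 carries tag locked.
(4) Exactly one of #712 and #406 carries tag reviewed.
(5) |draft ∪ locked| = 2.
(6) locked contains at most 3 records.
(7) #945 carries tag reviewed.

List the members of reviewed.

reviewed = {#712, #945}

From (7): #945 ∈ reviewed.
Suppose #400 ∈ reviewed: no assignment then satisfies all the clues, so #400 ∉ reviewed.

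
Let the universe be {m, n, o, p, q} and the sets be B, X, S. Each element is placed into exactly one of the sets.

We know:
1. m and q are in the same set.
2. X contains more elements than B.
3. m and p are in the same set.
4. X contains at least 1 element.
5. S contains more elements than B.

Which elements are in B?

B = {}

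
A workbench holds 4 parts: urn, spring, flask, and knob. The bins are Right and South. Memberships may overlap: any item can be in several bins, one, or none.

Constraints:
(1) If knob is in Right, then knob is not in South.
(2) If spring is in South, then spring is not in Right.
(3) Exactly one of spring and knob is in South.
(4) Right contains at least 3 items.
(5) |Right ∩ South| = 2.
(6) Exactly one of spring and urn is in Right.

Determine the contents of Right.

Right = {flask, knob, urn}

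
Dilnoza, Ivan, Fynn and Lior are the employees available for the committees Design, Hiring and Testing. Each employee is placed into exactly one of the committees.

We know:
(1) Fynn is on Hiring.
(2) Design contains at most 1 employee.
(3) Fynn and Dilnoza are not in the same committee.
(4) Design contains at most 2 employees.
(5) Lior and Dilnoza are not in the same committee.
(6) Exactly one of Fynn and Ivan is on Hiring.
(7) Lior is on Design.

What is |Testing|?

2

From (1): Fynn ∈ Hiring.
From (7): Lior ∈ Design.
(2): Design already has 1, so the rest are out.
(3): Dilnoza ∉ Hiring.
(6) (exactly one): Ivan ∉ Hiring.
Only one committee left: Dilnoza ∈ Testing.
Only one committee left: Ivan ∈ Testing.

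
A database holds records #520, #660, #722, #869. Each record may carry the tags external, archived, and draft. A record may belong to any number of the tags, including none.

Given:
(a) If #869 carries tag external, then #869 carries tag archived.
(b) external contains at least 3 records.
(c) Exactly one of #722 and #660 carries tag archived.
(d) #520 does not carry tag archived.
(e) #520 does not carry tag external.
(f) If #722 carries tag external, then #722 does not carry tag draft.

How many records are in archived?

2

From (d): #520 ∉ archived.
From (e): #520 ∉ external.
(b): only 3 candidates remain for external, so all are in.
(f): #722 ∉ draft.
(a): #869 ∈ archived.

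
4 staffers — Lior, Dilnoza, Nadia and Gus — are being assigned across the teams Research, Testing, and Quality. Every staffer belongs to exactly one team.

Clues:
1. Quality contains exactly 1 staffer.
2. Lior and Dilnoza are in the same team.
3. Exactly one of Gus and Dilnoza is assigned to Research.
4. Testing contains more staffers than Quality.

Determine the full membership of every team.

Research = {Gus}; Testing = {Dilnoza, Lior}; Quality = {Nadia}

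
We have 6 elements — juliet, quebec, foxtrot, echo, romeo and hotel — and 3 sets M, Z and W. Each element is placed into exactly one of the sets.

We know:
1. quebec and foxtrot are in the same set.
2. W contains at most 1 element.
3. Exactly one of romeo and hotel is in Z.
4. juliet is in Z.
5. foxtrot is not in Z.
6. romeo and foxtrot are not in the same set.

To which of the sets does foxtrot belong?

From (4): juliet ∈ Z.
From (5): foxtrot ∉ Z.
(1): quebec matches foxtrot: quebec ∉ Z.
Suppose foxtrot ∉ M: no assignment then satisfies all the clues, so foxtrot ∈ M.

foxtrot: M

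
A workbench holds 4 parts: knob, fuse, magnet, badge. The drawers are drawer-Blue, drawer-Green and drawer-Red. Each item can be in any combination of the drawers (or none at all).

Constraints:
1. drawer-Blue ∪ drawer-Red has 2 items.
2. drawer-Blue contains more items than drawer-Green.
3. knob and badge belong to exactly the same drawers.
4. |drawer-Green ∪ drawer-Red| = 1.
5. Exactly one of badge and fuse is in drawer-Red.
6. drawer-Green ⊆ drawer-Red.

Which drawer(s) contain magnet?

magnet: drawer-Blue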